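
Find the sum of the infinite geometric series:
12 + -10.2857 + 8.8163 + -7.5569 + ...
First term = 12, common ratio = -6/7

For |r| < 1, S = a / (1 - r)
S = 12 / (1 - (-6/7))
S = 12 / (13/7)
S = 84/13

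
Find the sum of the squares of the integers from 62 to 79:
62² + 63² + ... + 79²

Use ∑_{k=1}^{n} k² = n(n+1)(2n+1)/6, then subtract the first 61 terms.
∑_{k=1}^{79} k² = 79×80×159/6 = 167480
∑_{k=1}^{61} k² = 61×62×123/6 = 77531
∑_{k=62}^{79} k² = 167480 - 77531 = 89949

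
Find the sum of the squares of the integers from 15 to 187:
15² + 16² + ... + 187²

Use ∑_{k=1}^{n} k² = n(n+1)(2n+1)/6, then subtract the first 14 terms.
∑_{k=1}^{187} k² = 187×188×375/6 = 2197250
∑_{k=1}^{14} k² = 14×15×29/6 = 1015
∑_{k=15}^{187} k² = 2197250 - 1015 = 2196235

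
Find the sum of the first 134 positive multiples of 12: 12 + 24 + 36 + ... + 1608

Factor out 12: = 12(1 + 2 + ... + 134) = 12 × n(n+1)/2
= 12 × 134×135/2
= 12 × 9045
= 108540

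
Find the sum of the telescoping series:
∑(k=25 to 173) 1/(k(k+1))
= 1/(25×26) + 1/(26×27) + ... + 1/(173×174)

Partial fractions: 1/(k(k+1)) = 1/k - 1/(k+1)
The series telescopes:
= (1/25 - 1/26) + (1/26 - 1/27) + ... + (1/173 - 1/174)
= 1/25 - 1/174
= 149/4350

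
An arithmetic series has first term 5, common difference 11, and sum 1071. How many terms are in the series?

Using S = n/2 × [2a + (n-1)d]
1071 = n/2 × [2(5) + (n-1)(11)]
1071 = n/2 × [10 + 11n - 11]
2142 = n × [-1 + 11n]
11n² + (-1)n - 2142 = 0
Discriminant: Δ = (-1)² - 4(11)(-2142) = 1 + 94248 = 94249
√Δ = 307
n = [-(-1) + √Δ] / (2·11) = (1 + 307) / 22 = 308 / 22 = 14
(The negative root is discarded since n must be a positive integer.)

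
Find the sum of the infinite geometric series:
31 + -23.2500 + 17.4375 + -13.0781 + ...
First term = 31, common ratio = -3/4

For |r| < 1, S = a / (1 - r)
S = 31 / (1 - (-3/4))
S = 31 / (7/4)
S = 124/7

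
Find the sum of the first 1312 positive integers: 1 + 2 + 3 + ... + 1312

Formula: ∑k = n(n+1)/2
= 1312×1313/2
= 1722656/2
= 861328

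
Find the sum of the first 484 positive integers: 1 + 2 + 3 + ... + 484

Formula: ∑k = n(n+1)/2
= 484×485/2
= 234740/2
= 117370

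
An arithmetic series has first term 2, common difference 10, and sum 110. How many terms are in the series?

Using S = n/2 × [2a + (n-1)d]
110 = n/2 × [2(2) + (n-1)(10)]
110 = n/2 × [4 + 10n - 10]
220 = n × [-6 + 10n]
10n² + (-6)n - 220 = 0
Discriminant: Δ = (-6)² - 4(10)(-220) = 36 + 8800 = 8836
√Δ = 94
n = [-(-6) + √Δ] / (2·10) = (6 + 94) / 20 = 100 / 20 = 5
(The negative root is discarded since n must be a positive integer.)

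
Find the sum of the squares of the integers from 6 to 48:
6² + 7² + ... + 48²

Use ∑_{k=1}^{n} k² = n(n+1)(2n+1)/6, then subtract the first 5 terms.
∑_{k=1}^{48} k² = 48×49×97/6 = 38024
∑_{k=1}^{5} k² = 5×6×11/6 = 55
∑_{k=6}^{48} k² = 38024 - 55 = 37969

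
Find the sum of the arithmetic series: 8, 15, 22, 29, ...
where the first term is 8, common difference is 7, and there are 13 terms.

Sₙ = n/2 × (first + last)
Last term = a + (n-1)d = 8 + (13-1)×7 = 92
S_13 = 13/2 × (8 + 92)
S_13 = 13/2 × 100 = 650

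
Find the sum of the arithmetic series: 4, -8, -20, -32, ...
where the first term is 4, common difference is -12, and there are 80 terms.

Sₙ = n/2 × (first + last)
Last term = a + (n-1)d = 4 + (80-1)×(-12) = -944
S_80 = 80/2 × (4 + (-944))
S_80 = 80/2 × (-940) = -37600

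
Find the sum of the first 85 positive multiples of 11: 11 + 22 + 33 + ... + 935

Factor out 11: = 11(1 + 2 + ... + 85) = 11 × n(n+1)/2
= 11 × 85×86/2
= 11 × 3655
= 40205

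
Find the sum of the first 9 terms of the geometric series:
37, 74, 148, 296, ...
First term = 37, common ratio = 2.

Sₙ = a(1 - rⁿ) / (1 - r)
S_9 = 37(1 - 2^9) / (1 - 2)
S_9 = 37(1 - 512) / (-1)
S_9 = 18907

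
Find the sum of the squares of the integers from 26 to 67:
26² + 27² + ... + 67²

Use ∑_{k=1}^{n} k² = n(n+1)(2n+1)/6, then subtract the first 25 terms.
∑_{k=1}^{67} k² = 67×68×135/6 = 102510
∑_{k=1}^{25} k² = 25×26×51/6 = 5525
∑_{k=26}^{67} k² = 102510 - 5525 = 96985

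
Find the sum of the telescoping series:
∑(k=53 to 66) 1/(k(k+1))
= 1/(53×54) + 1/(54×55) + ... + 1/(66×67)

Partial fractions: 1/(k(k+1)) = 1/k - 1/(k+1)
The series telescopes:
= (1/53 - 1/54) + (1/54 - 1/55) + ... + (1/66 - 1/67)
= 1/53 - 1/67
= 14/3551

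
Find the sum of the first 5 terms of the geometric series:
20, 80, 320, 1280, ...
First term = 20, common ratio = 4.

Sₙ = a(1 - rⁿ) / (1 - r)
S_5 = 20(1 - 4^5) / (1 - 4)
S_5 = 20(1 - 1024) / (-3)
S_5 = 6820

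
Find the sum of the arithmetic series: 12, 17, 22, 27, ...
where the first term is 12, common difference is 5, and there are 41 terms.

Sₙ = n/2 × (first + last)
Last term = a + (n-1)d = 12 + (41-1)×5 = 212
S_41 = 41/2 × (12 + 212)
S_41 = 41/2 × 224 = 4592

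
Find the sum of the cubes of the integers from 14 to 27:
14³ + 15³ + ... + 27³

Use ∑_{k=1}^{n} k³ = [n(n+1)/2]², then subtract the first 13 terms.
∑_{k=1}^{27} k³ = [27×28/2]² = 378² = 142884
∑_{k=1}^{13} k³ = [13×14/2]² = 91² = 8281
∑_{k=14}^{27} k³ = 142884 - 8281 = 134603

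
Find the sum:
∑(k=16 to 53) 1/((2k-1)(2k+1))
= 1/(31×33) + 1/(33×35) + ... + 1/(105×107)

Partial fractions: 1/((2k-1)(2k+1)) = (1/2)[1/(2k-1) - 1/(2k+1)]
The series telescopes:
= (1/2)[1/31 - 1/107]
= 38/3317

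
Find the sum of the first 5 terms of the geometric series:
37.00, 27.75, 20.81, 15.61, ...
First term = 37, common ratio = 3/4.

Sₙ = a(1 - rⁿ) / (1 - r)
S_5 = 37(1 - (3/4)^5) / (1 - (3/4))
S_5 = 37(1 - (243/1024)) / (1/4)
S_5 = 28897/256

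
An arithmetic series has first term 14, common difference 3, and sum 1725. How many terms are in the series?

Using S = n/2 × [2a + (n-1)d]
1725 = n/2 × [2(14) + (n-1)(3)]
1725 = n/2 × [28 + 3n - 3]
3450 = n × [25 + 3n]
3n² + (25)n - 3450 = 0
Discriminant: Δ = (25)² - 4(3)(-3450) = 625 + 41400 = 42025
√Δ = 205
n = [-(25) + √Δ] / (2·3) = (-25 + 205) / 6 = 180 / 6 = 30
(The negative root is discarded since n must be a positive integer.)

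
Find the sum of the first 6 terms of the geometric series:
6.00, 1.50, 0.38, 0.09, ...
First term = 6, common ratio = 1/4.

Sₙ = a(1 - rⁿ) / (1 - r)
S_6 = 6(1 - (1/4)^6) / (1 - (1/4))
S_6 = 6(1 - (1/4096)) / (3/4)
S_6 = 4095/512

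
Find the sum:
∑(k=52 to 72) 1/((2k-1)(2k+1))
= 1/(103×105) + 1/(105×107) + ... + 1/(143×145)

Partial fractions: 1/((2k-1)(2k+1)) = (1/2)[1/(2k-1) - 1/(2k+1)]
The series telescopes:
= (1/2)[1/103 - 1/145]
= 21/14935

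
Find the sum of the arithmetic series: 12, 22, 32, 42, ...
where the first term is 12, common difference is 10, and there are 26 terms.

Sₙ = n/2 × (first + last)
Last term = a + (n-1)d = 12 + (26-1)×10 = 262
S_26 = 26/2 × (12 + 262)
S_26 = 26/2 × 274 = 3562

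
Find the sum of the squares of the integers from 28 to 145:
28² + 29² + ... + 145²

Use ∑_{k=1}^{n} k² = n(n+1)(2n+1)/6, then subtract the first 27 terms.
∑_{k=1}^{145} k² = 145×146×291/6 = 1026745
∑_{k=1}^{27} k² = 27×28×55/6 = 6930
∑_{k=28}^{145} k² = 1026745 - 6930 = 1019815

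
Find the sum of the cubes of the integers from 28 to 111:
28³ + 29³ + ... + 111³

Use ∑_{k=1}^{n} k³ = [n(n+1)/2]², then subtract the first 27 terms.
∑_{k=1}^{111} k³ = [111×112/2]² = 6216² = 38638656
∑_{k=1}^{27} k³ = [27×28/2]² = 378² = 142884
∑_{k=28}^{111} k³ = 38638656 - 142884 = 38495772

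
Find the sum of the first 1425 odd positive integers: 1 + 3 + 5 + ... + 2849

Sum of first n odd numbers = n²
= 1425²
= 2030625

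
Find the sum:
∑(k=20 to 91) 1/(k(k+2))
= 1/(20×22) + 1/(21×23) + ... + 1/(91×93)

Partial fractions: 1/(k(k+2)) = (1/2)[1/k - 1/(k+2)]
Telescoping leaves the first two and last two terms:
= (1/2)[1/20 + 1/21 - 1/92 - 1/93]
= 3793/99820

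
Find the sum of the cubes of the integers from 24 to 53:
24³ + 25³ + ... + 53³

Use ∑_{k=1}^{n} k³ = [n(n+1)/2]², then subtract the first 23 terms.
∑_{k=1}^{53} k³ = [53×54/2]² = 1431² = 2047761
∑_{k=1}^{23} k³ = [23×24/2]² = 276² = 76176
∑_{k=24}^{53} k³ = 2047761 - 76176 = 1971585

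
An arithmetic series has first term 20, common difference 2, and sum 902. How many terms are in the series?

Using S = n/2 × [2a + (n-1)d]
902 = n/2 × [2(20) + (n-1)(2)]
902 = n/2 × [40 + 2n - 2]
1804 = n × [38 + 2n]
2n² + (38)n - 1804 = 0
Discriminant: Δ = (38)² - 4(2)(-1804) = 1444 + 14432 = 15876
√Δ = 126
n = [-(38) + √Δ] / (2·2) = (-38 + 126) / 4 = 88 / 4 = 22
(The negative root is discarded since n must be a positive integer.)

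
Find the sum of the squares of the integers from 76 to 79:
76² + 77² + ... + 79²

Use ∑_{k=1}^{n} k² = n(n+1)(2n+1)/6, then subtract the first 75 terms.
∑_{k=1}^{79} k² = 79×80×159/6 = 167480
∑_{k=1}^{75} k² = 75×76×151/6 = 143450
∑_{k=76}^{79} k² = 167480 - 143450 = 24030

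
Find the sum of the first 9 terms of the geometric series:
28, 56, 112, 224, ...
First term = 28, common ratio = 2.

Sₙ = a(1 - rⁿ) / (1 - r)
S_9 = 28(1 - 2^9) / (1 - 2)
S_9 = 28(1 - 512) / (-1)
S_9 = 14308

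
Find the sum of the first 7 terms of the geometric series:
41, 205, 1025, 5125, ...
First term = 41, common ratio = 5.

Sₙ = a(1 - rⁿ) / (1 - r)
S_7 = 41(1 - 5^7) / (1 - 5)
S_7 = 41(1 - 78125) / (-4)
S_7 = 800771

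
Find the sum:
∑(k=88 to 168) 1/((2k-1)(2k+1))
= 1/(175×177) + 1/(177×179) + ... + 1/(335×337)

Partial fractions: 1/((2k-1)(2k+1)) = (1/2)[1/(2k-1) - 1/(2k+1)]
The series telescopes:
= (1/2)[1/175 - 1/337]
= 81/58975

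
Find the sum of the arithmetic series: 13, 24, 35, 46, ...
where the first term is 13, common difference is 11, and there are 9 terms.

Sₙ = n/2 × (first + last)
Last term = a + (n-1)d = 13 + (9-1)×11 = 101
S_9 = 9/2 × (13 + 101)
S_9 = 9/2 × 114 = 513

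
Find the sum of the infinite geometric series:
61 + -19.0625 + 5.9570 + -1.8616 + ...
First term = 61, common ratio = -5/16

For |r| < 1, S = a / (1 - r)
S = 61 / (1 - (-5/16))
S = 61 / (21/16)
S = 976/21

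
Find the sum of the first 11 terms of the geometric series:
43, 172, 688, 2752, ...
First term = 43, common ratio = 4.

Sₙ = a(1 - rⁿ) / (1 - r)
S_11 = 43(1 - 4^11) / (1 - 4)
S_11 = 43(1 - 4194304) / (-3)
S_11 = 60118343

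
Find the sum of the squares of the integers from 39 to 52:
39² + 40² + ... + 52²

Use ∑_{k=1}^{n} k² = n(n+1)(2n+1)/6, then subtract the first 38 terms.
∑_{k=1}^{52} k² = 52×53×105/6 = 48230
∑_{k=1}^{38} k² = 38×39×77/6 = 19019
∑_{k=39}^{52} k² = 48230 - 19019 = 29211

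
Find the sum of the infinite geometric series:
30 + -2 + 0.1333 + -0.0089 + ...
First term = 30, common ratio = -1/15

For |r| < 1, S = a / (1 - r)
S = 30 / (1 - (-1/15))
S = 30 / (16/15)
S = 225/8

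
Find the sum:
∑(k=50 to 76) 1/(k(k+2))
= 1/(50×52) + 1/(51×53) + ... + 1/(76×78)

Partial fractions: 1/(k(k+2)) = (1/2)[1/k - 1/(k+2)]
Telescoping leaves the first two and last two terms:
= (1/2)[1/50 + 1/51 - 1/77 - 1/78]
= 5871/850850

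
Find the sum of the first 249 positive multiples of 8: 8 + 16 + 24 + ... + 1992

Factor out 8: = 8(1 + 2 + ... + 249) = 8 × n(n+1)/2
= 8 × 249×250/2
= 8 × 31125
= 249000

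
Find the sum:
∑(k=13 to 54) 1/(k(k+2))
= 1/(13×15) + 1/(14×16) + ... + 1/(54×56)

Partial fractions: 1/(k(k+2)) = (1/2)[1/k - 1/(k+2)]
Telescoping leaves the first two and last two terms:
= (1/2)[1/13 + 1/14 - 1/55 - 1/56]
= 4497/80080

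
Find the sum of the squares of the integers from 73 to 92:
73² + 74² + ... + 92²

Use ∑_{k=1}^{n} k² = n(n+1)(2n+1)/6, then subtract the first 72 terms.
∑_{k=1}^{92} k² = 92×93×185/6 = 263810
∑_{k=1}^{72} k² = 72×73×145/6 = 127020
∑_{k=73}^{92} k² = 263810 - 127020 = 136790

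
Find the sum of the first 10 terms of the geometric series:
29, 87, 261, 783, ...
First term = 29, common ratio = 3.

Sₙ = a(1 - rⁿ) / (1 - r)
S_10 = 29(1 - 3^10) / (1 - 3)
S_10 = 29(1 - 59049) / (-2)
S_10 = 856196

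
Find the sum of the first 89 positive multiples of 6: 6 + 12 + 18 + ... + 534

Factor out 6: = 6(1 + 2 + ... + 89) = 6 × n(n+1)/2
= 6 × 89×90/2
= 6 × 4005
= 24030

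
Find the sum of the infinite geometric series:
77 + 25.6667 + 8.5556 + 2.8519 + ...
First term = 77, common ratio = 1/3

For |r| < 1, S = a / (1 - r)
S = 77 / (1 - (1/3))
S = 77 / (2/3)
S = 231/2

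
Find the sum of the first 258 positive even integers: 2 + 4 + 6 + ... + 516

Sum of first n even numbers = n(n+1)
= 258×259
= 66822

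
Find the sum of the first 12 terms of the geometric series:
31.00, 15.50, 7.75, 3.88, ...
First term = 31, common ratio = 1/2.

Sₙ = a(1 - rⁿ) / (1 - r)
S_12 = 31(1 - (1/2)^12) / (1 - (1/2))
S_12 = 31(1 - (1/4096)) / (1/2)
S_12 = 126945/2048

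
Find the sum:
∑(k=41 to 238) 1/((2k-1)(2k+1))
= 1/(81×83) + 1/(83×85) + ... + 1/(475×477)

Partial fractions: 1/((2k-1)(2k+1)) = (1/2)[1/(2k-1) - 1/(2k+1)]
The series telescopes:
= (1/2)[1/81 - 1/477]
= 22/4293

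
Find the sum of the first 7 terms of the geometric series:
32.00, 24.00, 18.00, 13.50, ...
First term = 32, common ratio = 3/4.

Sₙ = a(1 - rⁿ) / (1 - r)
S_7 = 32(1 - (3/4)^7) / (1 - (3/4))
S_7 = 32(1 - (2187/16384)) / (1/4)
S_7 = 14197/128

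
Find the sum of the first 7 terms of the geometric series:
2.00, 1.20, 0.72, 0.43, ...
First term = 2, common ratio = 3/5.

Sₙ = a(1 - rⁿ) / (1 - r)
S_7 = 2(1 - (3/5)^7) / (1 - (3/5))
S_7 = 2(1 - (2187/78125)) / (2/5)
S_7 = 75938/15625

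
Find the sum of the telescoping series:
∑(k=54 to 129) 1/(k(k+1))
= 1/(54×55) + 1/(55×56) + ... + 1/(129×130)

Partial fractions: 1/(k(k+1)) = 1/k - 1/(k+1)
The series telescopes:
= (1/54 - 1/55) + (1/55 - 1/56) + ... + (1/129 - 1/130)
= 1/54 - 1/130
= 19/1755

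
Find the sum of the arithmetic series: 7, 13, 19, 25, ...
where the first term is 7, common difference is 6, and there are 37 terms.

Sₙ = n/2 × (first + last)
Last term = a + (n-1)d = 7 + (37-1)×6 = 223
S_37 = 37/2 × (7 + 223)
S_37 = 37/2 × 230 = 4255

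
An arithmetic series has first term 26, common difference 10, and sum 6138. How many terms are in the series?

Using S = n/2 × [2a + (n-1)d]
6138 = n/2 × [2(26) + (n-1)(10)]
6138 = n/2 × [52 + 10n - 10]
12276 = n × [42 + 10n]
10n² + (42)n - 12276 = 0
Discriminant: Δ = (42)² - 4(10)(-12276) = 1764 + 491040 = 492804
√Δ = 702
n = [-(42) + √Δ] / (2·10) = (-42 + 702) / 20 = 660 / 20 = 33
(The negative root is discarded since n must be a positive integer.)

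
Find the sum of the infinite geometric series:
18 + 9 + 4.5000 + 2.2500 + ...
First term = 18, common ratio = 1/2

For |r| < 1, S = a / (1 - r)
S = 18 / (1 - (1/2))
S = 18 / (1/2)
S = 36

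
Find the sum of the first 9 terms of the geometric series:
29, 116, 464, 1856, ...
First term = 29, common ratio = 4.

Sₙ = a(1 - rⁿ) / (1 - r)
S_9 = 29(1 - 4^9) / (1 - 4)
S_9 = 29(1 - 262144) / (-3)
S_9 = 2534049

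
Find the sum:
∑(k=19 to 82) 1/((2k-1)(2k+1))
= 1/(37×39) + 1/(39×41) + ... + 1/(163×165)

Partial fractions: 1/((2k-1)(2k+1)) = (1/2)[1/(2k-1) - 1/(2k+1)]
The series telescopes:
= (1/2)[1/37 - 1/165]
= 64/6105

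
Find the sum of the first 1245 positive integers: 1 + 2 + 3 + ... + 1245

Formula: ∑k = n(n+1)/2
= 1245×1246/2
= 1551270/2
= 775635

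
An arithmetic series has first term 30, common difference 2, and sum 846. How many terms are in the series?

Using S = n/2 × [2a + (n-1)d]
846 = n/2 × [2(30) + (n-1)(2)]
846 = n/2 × [60 + 2n - 2]
1692 = n × [58 + 2n]
2n² + (58)n - 1692 = 0
Discriminant: Δ = (58)² - 4(2)(-1692) = 3364 + 13536 = 16900
√Δ = 130
n = [-(58) + √Δ] / (2·2) = (-58 + 130) / 4 = 72 / 4 = 18
(The negative root is discarded since n must be a positive integer.)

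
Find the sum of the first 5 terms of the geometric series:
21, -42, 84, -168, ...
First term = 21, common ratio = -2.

Sₙ = a(1 - rⁿ) / (1 - r)
S_5 = 21(1 - (-2)^5) / (1 - (-2))
S_5 = 21(1 - (-32)) / (3)
S_5 = 231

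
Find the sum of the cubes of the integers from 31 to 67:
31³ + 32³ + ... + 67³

Use ∑_{k=1}^{n} k³ = [n(n+1)/2]², then subtract the first 30 terms.
∑_{k=1}^{67} k³ = [67×68/2]² = 2278² = 5189284
∑_{k=1}^{30} k³ = [30×31/2]² = 465² = 216225
∑_{k=31}^{67} k³ = 5189284 - 216225 = 4973059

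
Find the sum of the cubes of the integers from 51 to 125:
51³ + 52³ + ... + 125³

Use ∑_{k=1}^{n} k³ = [n(n+1)/2]², then subtract the first 50 terms.
∑_{k=1}^{125} k³ = [125×126/2]² = 7875² = 62015625
∑_{k=1}^{50} k³ = [50×51/2]² = 1275² = 1625625
∑_{k=51}^{125} k³ = 62015625 - 1625625 = 60390000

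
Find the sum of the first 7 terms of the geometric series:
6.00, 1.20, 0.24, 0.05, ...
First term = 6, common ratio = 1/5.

Sₙ = a(1 - rⁿ) / (1 - r)
S_7 = 6(1 - (1/5)^7) / (1 - (1/5))
S_7 = 6(1 - (1/78125)) / (4/5)
S_7 = 117186/15625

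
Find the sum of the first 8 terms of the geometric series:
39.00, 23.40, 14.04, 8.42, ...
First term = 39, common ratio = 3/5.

Sₙ = a(1 - rⁿ) / (1 - r)
S_8 = 39(1 - (3/5)^8) / (1 - (3/5))
S_8 = 39(1 - (6561/390625)) / (2/5)
S_8 = 7489248/78125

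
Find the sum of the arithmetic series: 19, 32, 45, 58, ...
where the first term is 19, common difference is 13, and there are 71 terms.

Sₙ = n/2 × (first + last)
Last term = a + (n-1)d = 19 + (71-1)×13 = 929
S_71 = 71/2 × (19 + 929)
S_71 = 71/2 × 948 = 33654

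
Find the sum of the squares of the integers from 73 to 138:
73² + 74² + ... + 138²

Use ∑_{k=1}^{n} k² = n(n+1)(2n+1)/6, then subtract the first 72 terms.
∑_{k=1}^{138} k² = 138×139×277/6 = 885569
∑_{k=1}^{72} k² = 72×73×145/6 = 127020
∑_{k=73}^{138} k² = 885569 - 127020 = 758549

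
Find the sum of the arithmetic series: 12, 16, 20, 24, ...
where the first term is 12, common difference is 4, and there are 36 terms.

Sₙ = n/2 × (first + last)
Last term = a + (n-1)d = 12 + (36-1)×4 = 152
S_36 = 36/2 × (12 + 152)
S_36 = 36/2 × 164 = 2952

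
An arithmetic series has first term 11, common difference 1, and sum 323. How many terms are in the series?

Using S = n/2 × [2a + (n-1)d]
323 = n/2 × [2(11) + (n-1)(1)]
323 = n/2 × [22 + 1n - 1]
646 = n × [21 + 1n]
1n² + (21)n - 646 = 0
Discriminant: Δ = (21)² - 4(1)(-646) = 441 + 2584 = 3025
√Δ = 55
n = [-(21) + √Δ] / (2·1) = (-21 + 55) / 2 = 34 / 2 = 17
(The negative root is discarded since n must be a positive integer.)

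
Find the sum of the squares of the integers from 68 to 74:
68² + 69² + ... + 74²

Use ∑_{k=1}^{n} k² = n(n+1)(2n+1)/6, then subtract the first 67 terms.
∑_{k=1}^{74} k² = 74×75×149/6 = 137825
∑_{k=1}^{67} k² = 67×68×135/6 = 102510
∑_{k=68}^{74} k² = 137825 - 102510 = 35315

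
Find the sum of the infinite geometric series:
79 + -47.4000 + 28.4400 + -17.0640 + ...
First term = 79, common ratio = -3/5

For |r| < 1, S = a / (1 - r)
S = 79 / (1 - (-3/5))
S = 79 / (8/5)
S = 395/8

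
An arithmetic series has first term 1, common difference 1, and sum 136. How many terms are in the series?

Using S = n/2 × [2a + (n-1)d]
136 = n/2 × [2(1) + (n-1)(1)]
136 = n/2 × [2 + 1n - 1]
272 = n × [1 + 1n]
1n² + (1)n - 272 = 0
Discriminant: Δ = (1)² - 4(1)(-272) = 1 + 1088 = 1089
√Δ = 33
n = [-(1) + √Δ] / (2·1) = (-1 + 33) / 2 = 32 / 2 = 16
(The negative root is discarded since n must be a positive integer.)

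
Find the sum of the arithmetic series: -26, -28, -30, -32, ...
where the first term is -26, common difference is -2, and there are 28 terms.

Sₙ = n/2 × (first + last)
Last term = a + (n-1)d = -26 + (28-1)×(-2) = -80
S_28 = 28/2 × (-26 + (-80))
S_28 = 28/2 × (-106) = -1484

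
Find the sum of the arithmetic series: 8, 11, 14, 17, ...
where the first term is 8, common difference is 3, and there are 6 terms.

Sₙ = n/2 × (first + last)
Last term = a + (n-1)d = 8 + (6-1)×3 = 23
S_6 = 6/2 × (8 + 23)
S_6 = 6/2 × 31 = 93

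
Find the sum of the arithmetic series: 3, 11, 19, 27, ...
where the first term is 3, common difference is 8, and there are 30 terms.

Sₙ = n/2 × (first + last)
Last term = a + (n-1)d = 3 + (30-1)×8 = 235
S_30 = 30/2 × (3 + 235)
S_30 = 30/2 × 238 = 3570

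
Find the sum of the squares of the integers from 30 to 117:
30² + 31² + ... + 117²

Use ∑_{k=1}^{n} k² = n(n+1)(2n+1)/6, then subtract the first 29 terms.
∑_{k=1}^{117} k² = 117×118×235/6 = 540735
∑_{k=1}^{29} k² = 29×30×59/6 = 8555
∑_{k=30}^{117} k² = 540735 - 8555 = 532180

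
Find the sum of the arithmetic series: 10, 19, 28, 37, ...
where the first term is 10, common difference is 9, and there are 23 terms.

Sₙ = n/2 × (first + last)
Last term = a + (n-1)d = 10 + (23-1)×9 = 208
S_23 = 23/2 × (10 + 208)
S_23 = 23/2 × 218 = 2507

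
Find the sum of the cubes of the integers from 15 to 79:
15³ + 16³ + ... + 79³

Use ∑_{k=1}^{n} k³ = [n(n+1)/2]², then subtract the first 14 terms.
∑_{k=1}^{79} k³ = [79×80/2]² = 3160² = 9985600
∑_{k=1}^{14} k³ = [14×15/2]² = 105² = 11025
∑_{k=15}^{79} k³ = 9985600 - 11025 = 9974575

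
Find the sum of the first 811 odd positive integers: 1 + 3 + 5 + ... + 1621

Sum of first n odd numbers = n²
= 811²
= 657721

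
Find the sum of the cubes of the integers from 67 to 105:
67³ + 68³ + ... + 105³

Use ∑_{k=1}^{n} k³ = [n(n+1)/2]², then subtract the first 66 terms.
∑_{k=1}^{105} k³ = [105×106/2]² = 5565² = 30969225
∑_{k=1}^{66} k³ = [66×67/2]² = 2211² = 4888521
∑_{k=67}^{105} k³ = 30969225 - 4888521 = 26080704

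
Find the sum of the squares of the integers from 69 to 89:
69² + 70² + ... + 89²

Use ∑_{k=1}^{n} k² = n(n+1)(2n+1)/6, then subtract the first 68 terms.
∑_{k=1}^{89} k² = 89×90×179/6 = 238965
∑_{k=1}^{68} k² = 68×69×137/6 = 107134
∑_{k=69}^{89} k² = 238965 - 107134 = 131831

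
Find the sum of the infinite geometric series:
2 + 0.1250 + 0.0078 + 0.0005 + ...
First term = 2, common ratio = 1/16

For |r| < 1, S = a / (1 - r)
S = 2 / (1 - (1/16))
S = 2 / (15/16)
S = 32/15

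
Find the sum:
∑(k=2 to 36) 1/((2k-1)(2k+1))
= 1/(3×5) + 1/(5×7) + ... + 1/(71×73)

Partial fractions: 1/((2k-1)(2k+1)) = (1/2)[1/(2k-1) - 1/(2k+1)]
The series telescopes:
= (1/2)[1/3 - 1/73]
= 35/219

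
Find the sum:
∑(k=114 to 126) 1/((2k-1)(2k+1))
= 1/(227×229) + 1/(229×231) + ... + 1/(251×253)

Partial fractions: 1/((2k-1)(2k+1)) = (1/2)[1/(2k-1) - 1/(2k+1)]
The series telescopes:
= (1/2)[1/227 - 1/253]
= 13/57431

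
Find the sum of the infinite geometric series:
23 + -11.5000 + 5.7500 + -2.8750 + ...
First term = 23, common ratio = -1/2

For |r| < 1, S = a / (1 - r)
S = 23 / (1 - (-1/2))
S = 23 / (3/2)
S = 46/3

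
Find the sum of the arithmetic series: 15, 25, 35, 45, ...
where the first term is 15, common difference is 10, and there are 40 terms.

Sₙ = n/2 × (first + last)
Last term = a + (n-1)d = 15 + (40-1)×10 = 405
S_40 = 40/2 × (15 + 405)
S_40 = 40/2 × 420 = 8400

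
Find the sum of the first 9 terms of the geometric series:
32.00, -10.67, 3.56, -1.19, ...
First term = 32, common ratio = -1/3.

Sₙ = a(1 - rⁿ) / (1 - r)
S_9 = 32(1 - (-1/3)^9) / (1 - (-1/3))
S_9 = 32(1 - (-1/19683)) / (4/3)
S_9 = 157472/6561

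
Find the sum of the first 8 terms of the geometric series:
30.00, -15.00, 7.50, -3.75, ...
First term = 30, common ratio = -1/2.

Sₙ = a(1 - rⁿ) / (1 - r)
S_8 = 30(1 - (-1/2)^8) / (1 - (-1/2))
S_8 = 30(1 - (1/256)) / (3/2)
S_8 = 1275/64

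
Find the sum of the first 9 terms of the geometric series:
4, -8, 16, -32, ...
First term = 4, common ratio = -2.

Sₙ = a(1 - rⁿ) / (1 - r)
S_9 = 4(1 - (-2)^9) / (1 - (-2))
S_9 = 4(1 - (-512)) / (3)
S_9 = 684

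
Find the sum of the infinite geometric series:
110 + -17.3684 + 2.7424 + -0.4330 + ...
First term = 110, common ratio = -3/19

For |r| < 1, S = a / (1 - r)
S = 110 / (1 - (-3/19))
S = 110 / (22/19)
S = 95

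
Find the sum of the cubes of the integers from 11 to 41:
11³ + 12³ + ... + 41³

Use ∑_{k=1}^{n} k³ = [n(n+1)/2]², then subtract the first 10 terms.
∑_{k=1}^{41} k³ = [41×42/2]² = 861² = 741321
∑_{k=1}^{10} k³ = [10×11/2]² = 55² = 3025
∑_{k=11}^{41} k³ = 741321 - 3025 = 738296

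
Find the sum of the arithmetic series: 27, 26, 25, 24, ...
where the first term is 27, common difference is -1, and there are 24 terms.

Sₙ = n/2 × (first + last)
Last term = a + (n-1)d = 27 + (24-1)×(-1) = 4
S_24 = 24/2 × (27 + 4)
S_24 = 24/2 × 31 = 372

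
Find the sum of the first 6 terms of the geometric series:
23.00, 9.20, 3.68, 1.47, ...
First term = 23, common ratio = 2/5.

Sₙ = a(1 - rⁿ) / (1 - r)
S_6 = 23(1 - (2/5)^6) / (1 - (2/5))
S_6 = 23(1 - (64/15625)) / (3/5)
S_6 = 119301/3125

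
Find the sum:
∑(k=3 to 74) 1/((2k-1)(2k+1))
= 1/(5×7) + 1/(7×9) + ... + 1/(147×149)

Partial fractions: 1/((2k-1)(2k+1)) = (1/2)[1/(2k-1) - 1/(2k+1)]
The series telescopes:
= (1/2)[1/5 - 1/149]
= 72/745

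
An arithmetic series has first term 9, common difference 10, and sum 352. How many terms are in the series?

Using S = n/2 × [2a + (n-1)d]
352 = n/2 × [2(9) + (n-1)(10)]
352 = n/2 × [18 + 10n - 10]
704 = n × [8 + 10n]
10n² + (8)n - 704 = 0
Discriminant: Δ = (8)² - 4(10)(-704) = 64 + 28160 = 28224
√Δ = 168
n = [-(8) + √Δ] / (2·10) = (-8 + 168) / 20 = 160 / 20 = 8
(The negative root is discarded since n must be a positive integer.)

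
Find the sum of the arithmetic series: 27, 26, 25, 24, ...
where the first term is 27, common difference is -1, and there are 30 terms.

Sₙ = n/2 × (first + last)
Last term = a + (n-1)d = 27 + (30-1)×(-1) = -2
S_30 = 30/2 × (27 + (-2))
S_30 = 30/2 × 25 = 375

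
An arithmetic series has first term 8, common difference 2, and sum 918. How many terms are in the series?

Using S = n/2 × [2a + (n-1)d]
918 = n/2 × [2(8) + (n-1)(2)]
918 = n/2 × [16 + 2n - 2]
1836 = n × [14 + 2n]
2n² + (14)n - 1836 = 0
Discriminant: Δ = (14)² - 4(2)(-1836) = 196 + 14688 = 14884
√Δ = 122
n = [-(14) + √Δ] / (2·2) = (-14 + 122) / 4 = 108 / 4 = 27
(The negative root is discarded since n must be a positive integer.)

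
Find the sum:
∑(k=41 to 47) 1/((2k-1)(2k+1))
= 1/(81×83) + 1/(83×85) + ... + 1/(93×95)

Partial fractions: 1/((2k-1)(2k+1)) = (1/2)[1/(2k-1) - 1/(2k+1)]
The series telescopes:
= (1/2)[1/81 - 1/95]
= 7/7695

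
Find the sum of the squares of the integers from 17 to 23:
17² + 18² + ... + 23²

Use ∑_{k=1}^{n} k² = n(n+1)(2n+1)/6, then subtract the first 16 terms.
∑_{k=1}^{23} k² = 23×24×47/6 = 4324
∑_{k=1}^{16} k² = 16×17×33/6 = 1496
∑_{k=17}^{23} k² = 4324 - 1496 = 2828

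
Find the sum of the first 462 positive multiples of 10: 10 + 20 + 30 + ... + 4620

Factor out 10: = 10(1 + 2 + ... + 462) = 10 × n(n+1)/2
= 10 × 462×463/2
= 10 × 106953
= 1069530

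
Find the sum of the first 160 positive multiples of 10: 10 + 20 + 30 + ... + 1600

Factor out 10: = 10(1 + 2 + ... + 160) = 10 × n(n+1)/2
= 10 × 160×161/2
= 10 × 12880
= 128800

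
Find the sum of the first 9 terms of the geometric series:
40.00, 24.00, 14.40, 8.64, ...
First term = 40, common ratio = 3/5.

Sₙ = a(1 - rⁿ) / (1 - r)
S_9 = 40(1 - (3/5)^9) / (1 - (3/5))
S_9 = 40(1 - (19683/1953125)) / (2/5)
S_9 = 7733768/78125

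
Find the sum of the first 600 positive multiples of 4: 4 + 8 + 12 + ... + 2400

Factor out 4: = 4(1 + 2 + ... + 600) = 4 × n(n+1)/2
= 4 × 600×601/2
= 4 × 180300
= 721200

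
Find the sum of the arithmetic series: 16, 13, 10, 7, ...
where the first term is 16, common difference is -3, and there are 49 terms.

Sₙ = n/2 × (first + last)
Last term = a + (n-1)d = 16 + (49-1)×(-3) = -128
S_49 = 49/2 × (16 + (-128))
S_49 = 49/2 × (-112) = -2744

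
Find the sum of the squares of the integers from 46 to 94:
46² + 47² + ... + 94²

Use ∑_{k=1}^{n} k² = n(n+1)(2n+1)/6, then subtract the first 45 terms.
∑_{k=1}^{94} k² = 94×95×189/6 = 281295
∑_{k=1}^{45} k² = 45×46×91/6 = 31395
∑_{k=46}^{94} k² = 281295 - 31395 = 249900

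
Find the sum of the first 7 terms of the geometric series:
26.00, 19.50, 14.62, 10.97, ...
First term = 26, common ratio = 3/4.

Sₙ = a(1 - rⁿ) / (1 - r)
S_7 = 26(1 - (3/4)^7) / (1 - (3/4))
S_7 = 26(1 - (2187/16384)) / (1/4)
S_7 = 184561/2048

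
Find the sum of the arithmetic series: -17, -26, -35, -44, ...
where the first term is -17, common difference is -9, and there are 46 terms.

Sₙ = n/2 × (first + last)
Last term = a + (n-1)d = -17 + (46-1)×(-9) = -422
S_46 = 46/2 × (-17 + (-422))
S_46 = 46/2 × (-439) = -10097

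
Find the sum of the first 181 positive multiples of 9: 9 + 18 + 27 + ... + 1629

Factor out 9: = 9(1 + 2 + ... + 181) = 9 × n(n+1)/2
= 9 × 181×182/2
= 9 × 16471
= 148239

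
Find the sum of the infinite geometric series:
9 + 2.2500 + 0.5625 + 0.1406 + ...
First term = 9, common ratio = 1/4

For |r| < 1, S = a / (1 - r)
S = 9 / (1 - (1/4))
S = 9 / (3/4)
S = 12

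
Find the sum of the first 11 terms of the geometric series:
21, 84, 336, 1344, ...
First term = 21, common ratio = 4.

Sₙ = a(1 - rⁿ) / (1 - r)
S_11 = 21(1 - 4^11) / (1 - 4)
S_11 = 21(1 - 4194304) / (-3)
S_11 = 29360121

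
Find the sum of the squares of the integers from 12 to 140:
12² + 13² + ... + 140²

Use ∑_{k=1}^{n} k² = n(n+1)(2n+1)/6, then subtract the first 11 terms.
∑_{k=1}^{140} k² = 140×141×281/6 = 924490
∑_{k=1}^{11} k² = 11×12×23/6 = 506
∑_{k=12}^{140} k² = 924490 - 506 = 923984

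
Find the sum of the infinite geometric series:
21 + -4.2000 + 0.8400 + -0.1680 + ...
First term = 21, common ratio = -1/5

For |r| < 1, S = a / (1 - r)
S = 21 / (1 - (-1/5))
S = 21 / (6/5)
S = 35/2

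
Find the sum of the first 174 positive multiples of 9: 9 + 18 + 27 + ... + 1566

Factor out 9: = 9(1 + 2 + ... + 174) = 9 × n(n+1)/2
= 9 × 174×175/2
= 9 × 15225
= 137025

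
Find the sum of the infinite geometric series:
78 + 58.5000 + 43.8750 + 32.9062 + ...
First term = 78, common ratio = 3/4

For |r| < 1, S = a / (1 - r)
S = 78 / (1 - (3/4))
S = 78 / (1/4)
S = 312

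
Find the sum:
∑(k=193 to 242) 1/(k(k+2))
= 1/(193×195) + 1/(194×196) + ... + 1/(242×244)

Partial fractions: 1/(k(k+2)) = (1/2)[1/k - 1/(k+2)]
Telescoping leaves the first two and last two terms:
= (1/2)[1/193 + 1/194 - 1/243 - 1/244]
= 2355875/2220011064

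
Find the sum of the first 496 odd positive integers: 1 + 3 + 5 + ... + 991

Sum of first n odd numbers = n²
= 496²
= 246016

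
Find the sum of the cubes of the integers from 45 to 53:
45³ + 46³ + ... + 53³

Use ∑_{k=1}^{n} k³ = [n(n+1)/2]², then subtract the first 44 terms.
∑_{k=1}^{53} k³ = [53×54/2]² = 1431² = 2047761
∑_{k=1}^{44} k³ = [44×45/2]² = 990² = 980100
∑_{k=45}^{53} k³ = 2047761 - 980100 = 1067661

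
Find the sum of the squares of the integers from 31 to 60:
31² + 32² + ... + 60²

Use ∑_{k=1}^{n} k² = n(n+1)(2n+1)/6, then subtract the first 30 terms.
∑_{k=1}^{60} k² = 60×61×121/6 = 73810
∑_{k=1}^{30} k² = 30×31×61/6 = 9455
∑_{k=31}^{60} k² = 73810 - 9455 = 64355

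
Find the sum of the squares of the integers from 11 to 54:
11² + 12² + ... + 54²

Use ∑_{k=1}^{n} k² = n(n+1)(2n+1)/6, then subtract the first 10 terms.
∑_{k=1}^{54} k² = 54×55×109/6 = 53955
∑_{k=1}^{10} k² = 10×11×21/6 = 385
∑_{k=11}^{54} k² = 53955 - 385 = 53570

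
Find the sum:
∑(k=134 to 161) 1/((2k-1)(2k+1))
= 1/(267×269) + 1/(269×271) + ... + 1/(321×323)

Partial fractions: 1/((2k-1)(2k+1)) = (1/2)[1/(2k-1) - 1/(2k+1)]
The series telescopes:
= (1/2)[1/267 - 1/323]
= 28/86241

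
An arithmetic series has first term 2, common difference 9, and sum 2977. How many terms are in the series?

Using S = n/2 × [2a + (n-1)d]
2977 = n/2 × [2(2) + (n-1)(9)]
2977 = n/2 × [4 + 9n - 9]
5954 = n × [-5 + 9n]
9n² + (-5)n - 5954 = 0
Discriminant: Δ = (-5)² - 4(9)(-5954) = 25 + 214344 = 214369
√Δ = 463
n = [-(-5) + √Δ] / (2·9) = (5 + 463) / 18 = 468 / 18 = 26
(The negative root is discarded since n must be a positive integer.)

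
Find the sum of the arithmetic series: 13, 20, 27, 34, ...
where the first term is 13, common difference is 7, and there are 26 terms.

Sₙ = n/2 × (first + last)
Last term = a + (n-1)d = 13 + (26-1)×7 = 188
S_26 = 26/2 × (13 + 188)
S_26 = 26/2 × 201 = 2613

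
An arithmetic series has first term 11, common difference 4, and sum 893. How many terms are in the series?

Using S = n/2 × [2a + (n-1)d]
893 = n/2 × [2(11) + (n-1)(4)]
893 = n/2 × [22 + 4n - 4]
1786 = n × [18 + 4n]
4n² + (18)n - 1786 = 0
Discriminant: Δ = (18)² - 4(4)(-1786) = 324 + 28576 = 28900
√Δ = 170
n = [-(18) + √Δ] / (2·4) = (-18 + 170) / 8 = 152 / 8 = 19
(The negative root is discarded since n must be a positive integer.)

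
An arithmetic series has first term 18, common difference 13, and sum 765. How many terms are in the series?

Using S = n/2 × [2a + (n-1)d]
765 = n/2 × [2(18) + (n-1)(13)]
765 = n/2 × [36 + 13n - 13]
1530 = n × [23 + 13n]
13n² + (23)n - 1530 = 0
Discriminant: Δ = (23)² - 4(13)(-1530) = 529 + 79560 = 80089
√Δ = 283
n = [-(23) + √Δ] / (2·13) = (-23 + 283) / 26 = 260 / 26 = 10
(The negative root is discarded since n must be a positive integer.)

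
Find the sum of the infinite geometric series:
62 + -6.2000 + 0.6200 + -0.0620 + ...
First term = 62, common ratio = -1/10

For |r| < 1, S = a / (1 - r)
S = 62 / (1 - (-1/10))
S = 62 / (11/10)
S = 620/11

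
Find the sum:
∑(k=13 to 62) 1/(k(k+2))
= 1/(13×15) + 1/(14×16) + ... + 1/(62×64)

Partial fractions: 1/(k(k+2)) = (1/2)[1/k - 1/(k+2)]
Telescoping leaves the first two and last two terms:
= (1/2)[1/13 + 1/14 - 1/63 - 1/64]
= 875/14976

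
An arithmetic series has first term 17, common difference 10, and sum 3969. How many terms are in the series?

Using S = n/2 × [2a + (n-1)d]
3969 = n/2 × [2(17) + (n-1)(10)]
3969 = n/2 × [34 + 10n - 10]
7938 = n × [24 + 10n]
10n² + (24)n - 7938 = 0
Discriminant: Δ = (24)² - 4(10)(-7938) = 576 + 317520 = 318096
√Δ = 564
n = [-(24) + √Δ] / (2·10) = (-24 + 564) / 20 = 540 / 20 = 27
(The negative root is discarded since n must be a positive integer.)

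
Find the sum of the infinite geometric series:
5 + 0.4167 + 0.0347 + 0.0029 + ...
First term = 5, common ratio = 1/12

For |r| < 1, S = a / (1 - r)
S = 5 / (1 - (1/12))
S = 5 / (11/12)
S = 60/11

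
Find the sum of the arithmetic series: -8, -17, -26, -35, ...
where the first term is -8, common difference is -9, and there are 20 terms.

Sₙ = n/2 × (first + last)
Last term = a + (n-1)d = -8 + (20-1)×(-9) = -179
S_20 = 20/2 × (-8 + (-179))
S_20 = 20/2 × (-187) = -1870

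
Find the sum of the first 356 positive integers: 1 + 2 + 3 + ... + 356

Formula: ∑k = n(n+1)/2
= 356×357/2
= 127092/2
= 63546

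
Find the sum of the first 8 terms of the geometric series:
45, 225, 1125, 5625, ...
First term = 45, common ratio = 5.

Sₙ = a(1 - rⁿ) / (1 - r)
S_8 = 45(1 - 5^8) / (1 - 5)
S_8 = 45(1 - 390625) / (-4)
S_8 = 4394520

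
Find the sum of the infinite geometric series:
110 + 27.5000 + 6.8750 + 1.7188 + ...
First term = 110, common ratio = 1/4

For |r| < 1, S = a / (1 - r)
S = 110 / (1 - (1/4))
S = 110 / (3/4)
S = 440/3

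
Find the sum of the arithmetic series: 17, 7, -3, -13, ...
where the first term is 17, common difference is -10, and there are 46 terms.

Sₙ = n/2 × (first + last)
Last term = a + (n-1)d = 17 + (46-1)×(-10) = -433
S_46 = 46/2 × (17 + (-433))
S_46 = 46/2 × (-416) = -9568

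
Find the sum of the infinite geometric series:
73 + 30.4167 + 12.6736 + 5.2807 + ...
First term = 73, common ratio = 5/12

For |r| < 1, S = a / (1 - r)
S = 73 / (1 - (5/12))
S = 73 / (7/12)
S = 876/7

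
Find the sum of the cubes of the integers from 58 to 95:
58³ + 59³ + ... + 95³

Use ∑_{k=1}^{n} k³ = [n(n+1)/2]², then subtract the first 57 terms.
∑_{k=1}^{95} k³ = [95×96/2]² = 4560² = 20793600
∑_{k=1}^{57} k³ = [57×58/2]² = 1653² = 2732409
∑_{k=58}^{95} k³ = 20793600 - 2732409 = 18061191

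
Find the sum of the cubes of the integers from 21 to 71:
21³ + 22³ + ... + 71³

Use ∑_{k=1}^{n} k³ = [n(n+1)/2]², then subtract the first 20 terms.
∑_{k=1}^{71} k³ = [71×72/2]² = 2556² = 6533136
∑_{k=1}^{20} k³ = [20×21/2]² = 210² = 44100
∑_{k=21}^{71} k³ = 6533136 - 44100 = 6489036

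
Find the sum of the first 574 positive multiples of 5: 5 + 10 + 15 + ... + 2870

Factor out 5: = 5(1 + 2 + ... + 574) = 5 × n(n+1)/2
= 5 × 574×575/2
= 5 × 165025
= 825125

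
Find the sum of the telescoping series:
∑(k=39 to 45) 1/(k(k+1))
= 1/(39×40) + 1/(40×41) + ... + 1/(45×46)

Partial fractions: 1/(k(k+1)) = 1/k - 1/(k+1)
The series telescopes:
= (1/39 - 1/40) + (1/40 - 1/41) + ... + (1/45 - 1/46)
= 1/39 - 1/46
= 7/1794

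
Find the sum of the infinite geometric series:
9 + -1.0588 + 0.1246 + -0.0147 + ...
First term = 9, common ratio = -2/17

For |r| < 1, S = a / (1 - r)
S = 9 / (1 - (-2/17))
S = 9 / (19/17)
S = 153/19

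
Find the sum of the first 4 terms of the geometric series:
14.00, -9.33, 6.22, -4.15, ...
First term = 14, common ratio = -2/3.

Sₙ = a(1 - rⁿ) / (1 - r)
S_4 = 14(1 - (-2/3)^4) / (1 - (-2/3))
S_4 = 14(1 - (16/81)) / (5/3)
S_4 = 182/27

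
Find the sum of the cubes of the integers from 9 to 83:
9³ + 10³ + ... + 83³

Use ∑_{k=1}^{n} k³ = [n(n+1)/2]², then subtract the first 8 terms.
∑_{k=1}^{83} k³ = [83×84/2]² = 3486² = 12152196
∑_{k=1}^{8} k³ = [8×9/2]² = 36² = 1296
∑_{k=9}^{83} k³ = 12152196 - 1296 = 12150900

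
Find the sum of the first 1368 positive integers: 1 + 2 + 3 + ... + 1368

Formula: ∑k = n(n+1)/2
= 1368×1369/2
= 1872792/2
= 936396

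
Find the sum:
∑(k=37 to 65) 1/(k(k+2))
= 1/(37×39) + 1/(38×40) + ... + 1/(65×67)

Partial fractions: 1/(k(k+2)) = (1/2)[1/k - 1/(k+2)]
Telescoping leaves the first two and last two terms:
= (1/2)[1/37 + 1/38 - 1/66 - 1/67]
= 36163/3108666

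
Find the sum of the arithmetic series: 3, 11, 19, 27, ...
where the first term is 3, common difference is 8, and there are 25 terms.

Sₙ = n/2 × (first + last)
Last term = a + (n-1)d = 3 + (25-1)×8 = 195
S_25 = 25/2 × (3 + 195)
S_25 = 25/2 × 198 = 2475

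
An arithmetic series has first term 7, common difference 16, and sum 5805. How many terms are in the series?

Using S = n/2 × [2a + (n-1)d]
5805 = n/2 × [2(7) + (n-1)(16)]
5805 = n/2 × [14 + 16n - 16]
11610 = n × [-2 + 16n]
16n² + (-2)n - 11610 = 0
Discriminant: Δ = (-2)² - 4(16)(-11610) = 4 + 743040 = 743044
√Δ = 862
n = [-(-2) + √Δ] / (2·16) = (2 + 862) / 32 = 864 / 32 = 27
(The negative root is discarded since n must be a positive integer.)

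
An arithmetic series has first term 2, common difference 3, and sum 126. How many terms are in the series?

Using S = n/2 × [2a + (n-1)d]
126 = n/2 × [2(2) + (n-1)(3)]
126 = n/2 × [4 + 3n - 3]
252 = n × [1 + 3n]
3n² + (1)n - 252 = 0
Discriminant: Δ = (1)² - 4(3)(-252) = 1 + 3024 = 3025
√Δ = 55
n = [-(1) + √Δ] / (2·3) = (-1 + 55) / 6 = 54 / 6 = 9
(The negative root is discarded since n must be a positive integer.)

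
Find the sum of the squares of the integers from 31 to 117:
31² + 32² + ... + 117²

Use ∑_{k=1}^{n} k² = n(n+1)(2n+1)/6, then subtract the first 30 terms.
∑_{k=1}^{117} k² = 117×118×235/6 = 540735
∑_{k=1}^{30} k² = 30×31×61/6 = 9455
∑_{k=31}^{117} k² = 540735 - 9455 = 531280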